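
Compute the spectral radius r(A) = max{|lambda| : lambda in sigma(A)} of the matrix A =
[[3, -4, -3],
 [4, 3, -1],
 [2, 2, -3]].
r(A) ≈ 5.2861

The eigenvalues of A are the roots of its characteristic polynomial. With M = A (coefficients from the trace, the sum of principal 2x2 minors, and det A):
  p(λ) = det(λ I - M) = λ^3 - 3λ^2 + 15λ + 67.
No integer candidate from the rational root theorem (±divisors of 67) is a root, so the roots are irrational. The cubic discriminant is Δ = -179712 < 0, so there is one real root and a complex-conjugate pair. p(-3) = -32 and p(-2) = 17 have opposite signs, so a root lies in (-3, -2); Newton's method refines it to λ ≈ -2.3978. Dividing out (λ - (-2.3978)) leaves approximately λ^2 - 5.3978λ + 27.9426. For λ^2 - 5.3978λ + 27.9426 the discriminant is -82.6345. It is negative, so the remaining roots are the complex-conjugate pair λ ≈ 2.6989 ± 4.5452i. Their product equals the constant term, so |λ|^2 ≈ 27.9426 and |λ| ≈ 5.2861.
Thus the eigenvalues (to 4 decimals) are -2.3978 (modulus 2.3978); 2.6989 ± 4.5452i (modulus 5.2861). The spectral radius is the largest modulus: r(A) ≈ 5.2861. (Cross-check: r(A) ≤ ||A||_2 ≈ 6.6161; equality holds whenever A is normal, though it can also hold for some non-normal A.)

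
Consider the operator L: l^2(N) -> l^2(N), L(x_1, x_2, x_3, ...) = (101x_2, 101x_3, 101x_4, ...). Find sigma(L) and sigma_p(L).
sigma(L) = closed disk {z in C : |z| ≤ 101}; sigma_p(L) = open disk {z in C : |z| < 101}

Note L = 101·V where V is the unit left shift (V x)_k = x_{k+1}; so sigma(L) = 101·sigma(V) and ||L|| = 101||V||. ||L x||^2 = 10201sum_{k≥2} |x_k|^2 ≤ 10201||x||^2, with equality on {x : x_1 = 0}, so ||L|| = 101. For any lambda with |lambda| < 101, set r = lambda/101 (|r| < 1); the vector x = (1, r, r^2, ...) is in l^2 and satisfies L x = 101(r, r^2, ...) = lambda x, so lambda is an eigenvalue. On the boundary |lambda| = 101 the geometric series diverges, so no l^2 eigenvector exists, but these lambda lie in the approximate point spectrum. Hence sigma(L) is the closed disk of radius 101 and sigma_p(L) is the open disk.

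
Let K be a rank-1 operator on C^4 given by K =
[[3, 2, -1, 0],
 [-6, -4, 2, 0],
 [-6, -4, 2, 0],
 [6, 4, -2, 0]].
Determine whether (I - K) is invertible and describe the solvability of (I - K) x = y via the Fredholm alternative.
(I - K) is singular (det(I - K) = 0, i.e. 1 ∈ sigma(K)). (I - K) x = y is solvable iff y ⊥ ker((I - K)^*) = span{(3, 2, -1, 0)}, i.e. iff 3y_1 + 2y_2 - y_3 = 0. When solvable, the solutions are x = y + c·(1, -2, -2, 2), c arbitrary (ker(I - K) = span{(1, -2, -2, 2)}, dimension 1).

K has rank 1, so it is an outer product K = u v^T: every row of K is a multiple of one row vector. Reading off the entries, u = (1, -2, -2, 2) and v = (3, 2, -1, 0) (row i of K equals u_i·v^T). A rank-one matrix u v^T satisfies K u = u (v·u) and kills the (3)-dimensional subspace v^⊥, so its characteristic polynomial is lambda^3 (lambda - v·u) with v·u = tr K = 1. Hence the eigenvalues of I - K are 1 (multiplicity 3) and 1 - (1) = 0, so det(I - K) = 0. (Direct check: I - K =
[[-2, -2, 1, 0],
 [6, 5, -2, 0],
 [6, 4, -1, 0],
 [-6, -4, 2, 1]]
has determinant 0.) So 1 is an eigenvalue of K and (I - K) is not invertible. The finite-dimensional Fredholm alternative says: either (I - K) is invertible, or ker(I - K) ≠ {0} and then range(I - K) = ker((I - K)^*)^⊥, with dim ker(I - K) = dim ker((I - K)^*). We are in the second case, so we need both kernels. Kernel of I - K: (I - K) u = u - u (v·u) = u - u = 0, so ker(I - K) = span{u} = span{(1, -2, -2, 2)} (it is exactly 1-dimensional because rank(I - K) = 3). Kernel of the adjoint: K is real, so (I - K)^* = I - K^T = I - v u^T, and (I - v u^T) v = v - v (u·v) = 0; hence ker((I - K)^*) = span{v} = span{(3, 2, -1, 0)}. Therefore (I - K) x = y is solvable iff <y, v> = 0, i.e. iff 3y_1 + 2y_2 - y_3 = 0. When this holds, K y = u (v·y) = 0, so (I - K) y = y and x = y is a particular solution; the full solution set is the line x = y + c·u = y + c·(1, -2, -2, 2), c ∈ C.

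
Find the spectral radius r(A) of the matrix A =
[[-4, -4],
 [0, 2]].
r(A) = 4

The eigenvalues of A are the roots of its characteristic polynomial. With M = A (coefficients from the trace and determinant):
  p(λ) = det(λ I - M) = λ^2 + 2λ - 8.
For λ^2 + 2λ - 8 the discriminant is 36. It is a perfect square (6^2), so the roots are rational: λ = (-2 ± 6)/2 = 2, -4.
Thus the eigenvalues (to 4 decimals) are 2 (modulus 2); -4 (modulus 4). The spectral radius is the largest modulus: r(A) = 4. (Cross-check: r(A) ≤ ||A||_2 ≈ 5.8416; equality holds whenever A is normal, though it can also hold for some non-normal A.)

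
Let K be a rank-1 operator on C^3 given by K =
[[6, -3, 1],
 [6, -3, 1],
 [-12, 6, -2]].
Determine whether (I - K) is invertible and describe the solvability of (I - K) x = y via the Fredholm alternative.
(I - K) is singular (det(I - K) = 0, i.e. 1 ∈ sigma(K)). (I - K) x = y is solvable iff y ⊥ ker((I - K)^*) = span{(6, -3, 1)}, i.e. iff 6y_1 - 3y_2 + y_3 = 0. When solvable, the solutions are x = y + c·(1, 1, -2), c arbitrary (ker(I - K) = span{(1, 1, -2)}, dimension 1).

K has rank 1, so it is an outer product K = u v^T: every row of K is a multiple of one row vector. Reading off the entries, u = (1, 1, -2) and v = (6, -3, 1) (row i of K equals u_i·v^T). A rank-one matrix u v^T satisfies K u = u (v·u) and kills the (2)-dimensional subspace v^⊥, so its characteristic polynomial is lambda^2 (lambda - v·u) with v·u = tr K = 1. Hence the eigenvalues of I - K are 1 (multiplicity 2) and 1 - (1) = 0, so det(I - K) = 0. (Direct check: I - K =
[[-5, 3, -1],
 [-6, 4, -1],
 [12, -6, 3]]
has determinant 0.) So 1 is an eigenvalue of K and (I - K) is not invertible. The finite-dimensional Fredholm alternative says: either (I - K) is invertible, or ker(I - K) ≠ {0} and then range(I - K) = ker((I - K)^*)^⊥, with dim ker(I - K) = dim ker((I - K)^*). We are in the second case, so we need both kernels. Kernel of I - K: (I - K) u = u - u (v·u) = u - u = 0, so ker(I - K) = span{u} = span{(1, 1, -2)} (it is exactly 1-dimensional because rank(I - K) = 2). Kernel of the adjoint: K is real, so (I - K)^* = I - K^T = I - v u^T, and (I - v u^T) v = v - v (u·v) = 0; hence ker((I - K)^*) = span{v} = span{(6, -3, 1)}. Therefore (I - K) x = y is solvable iff <y, v> = 0, i.e. iff 6y_1 - 3y_2 + y_3 = 0. When this holds, K y = u (v·y) = 0, so (I - K) y = y and x = y is a particular solution; the full solution set is the line x = y + c·u = y + c·(1, 1, -2), c ∈ C.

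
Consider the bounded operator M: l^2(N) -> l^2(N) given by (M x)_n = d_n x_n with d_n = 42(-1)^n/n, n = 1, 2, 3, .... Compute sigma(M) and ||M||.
sigma(M) = {42(-1)^n/n : n ≥ 1} ∪ {0}; ||M|| = 42

A bounded diagonal operator on l^2 with diagonal entries d_n has spectrum equal to the closure of {d_n : n ≥ 1}: every d_n is an eigenvalue (with eigenvector e_n), so {d_n} ⊂ sigma(M); the spectrum is closed, so its closure is too; and for lambda not in the closure, (M - lambda I) has bounded inverse (the diagonal entries 1/(d_n - lambda) are bounded). For our sequence d_n = 42(-1)^n/n, n = 1, 2, 3, ...:
  - {d_n} = {42(-1)^n/n : n ≥ 1}; the only limit point is 0
  - closure = {42(-1)^n/n : n ≥ 1} ∪ {0}
For the norm: a diagonal operator has ||M|| = sup_n |d_n|. Here |d_n| = 42/n is decreasing, so sup_n |d_n| = |d_1| = 42. So ||M|| = 42.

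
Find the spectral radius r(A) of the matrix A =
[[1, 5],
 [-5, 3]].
r(A) = sqrt(28) ≈ 5.2915

The eigenvalues of A are the roots of its characteristic polynomial. With M = A (coefficients from the trace and determinant):
  p(λ) = det(λ I - M) = λ^2 - 4λ + 28.
For λ^2 - 4λ + 28 the discriminant is -96. It is negative, so the roots are the complex-conjugate pair λ = 2 ± (sqrt(96)/2) i ≈ 2 ± 4.899i. For a conjugate pair the product of the roots equals the constant term, so |λ|^2 = 28 and |λ| = sqrt(28) ≈ 5.2915.
Thus the eigenvalues (to 4 decimals) are 2 ± 4.899i (modulus 5.2915). The spectral radius is the largest modulus: r(A) = sqrt(28) ≈ 5.2915. (Cross-check: r(A) ≤ ||A||_2 ≈ 6.3852; equality holds whenever A is normal, though it can also hold for some non-normal A.)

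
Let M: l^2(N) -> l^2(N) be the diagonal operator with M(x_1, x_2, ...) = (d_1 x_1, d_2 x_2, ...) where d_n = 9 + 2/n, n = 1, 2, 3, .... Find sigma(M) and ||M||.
sigma(M) = {9 + 2/n : n ≥ 1} ∪ {9}; ||M|| = 11

A bounded diagonal operator on l^2 with diagonal entries d_n has spectrum equal to the closure of {d_n : n ≥ 1}: every d_n is an eigenvalue (with eigenvector e_n), so {d_n} ⊂ sigma(M); the spectrum is closed, so its closure is too; and for lambda not in the closure, (M - lambda I) has bounded inverse (the diagonal entries 1/(d_n - lambda) are bounded). For our sequence d_n = 9 + 2/n, n = 1, 2, 3, ...:
  - {d_n} = {9 + 2/n : n ≥ 1}; the only limit point is 9
  - closure = {9 + 2/n : n ≥ 1} ∪ {9}
For the norm: a diagonal operator has ||M|| = sup_n |d_n|. Here d_n = 9 + 2/n is positive and decreasing, so sup_n |d_n| = d_1 = 9 + 2 = 11. So ||M|| = 11.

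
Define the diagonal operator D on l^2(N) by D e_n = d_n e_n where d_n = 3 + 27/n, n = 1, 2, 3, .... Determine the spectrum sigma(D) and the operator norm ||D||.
sigma(D) = {3 + 27/n : n ≥ 1} ∪ {3}; ||D|| = 30

A bounded diagonal operator on l^2 with diagonal entries d_n has spectrum equal to the closure of {d_n : n ≥ 1}: every d_n is an eigenvalue (with eigenvector e_n), so {d_n} ⊂ sigma(D); the spectrum is closed, so its closure is too; and for lambda not in the closure, (D - lambda I) has bounded inverse (the diagonal entries 1/(d_n - lambda) are bounded). For our sequence d_n = 3 + 27/n, n = 1, 2, 3, ...:
  - {d_n} = {3 + 27/n : n ≥ 1}; the only limit point is 3
  - closure = {3 + 27/n : n ≥ 1} ∪ {3}
For the norm: a diagonal operator has ||D|| = sup_n |d_n|. Here d_n = 3 + 27/n is positive and decreasing, so sup_n |d_n| = d_1 = 3 + 27 = 30. So ||D|| = 30.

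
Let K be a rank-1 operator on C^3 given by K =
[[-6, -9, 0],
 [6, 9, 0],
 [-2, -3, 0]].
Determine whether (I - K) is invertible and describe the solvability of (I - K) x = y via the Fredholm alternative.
(I - K) is invertible (det(I - K) = -2 ≠ 0), so for every y in C^3 the equation (I - K) x = y has a unique solution.

K has rank 1, so it is an outer product K = u v^T: every row of K is a multiple of one row vector. Reading off the entries, u = (3, -3, 1) and v = (-2, -3, 0) (row i of K equals u_i·v^T). A rank-one matrix u v^T satisfies K u = u (v·u) and kills the (2)-dimensional subspace v^⊥, so its characteristic polynomial is lambda^2 (lambda - v·u) with v·u = tr K = 3. Hence the eigenvalues of I - K are 1 (multiplicity 2) and 1 - (3) = -2, so det(I - K) = -2. (Direct check: I - K =
[[7, 9, 0],
 [-6, -8, 0],
 [2, 3, 1]]
has determinant -2.) The finite-dimensional Fredholm alternative says: either (I - K) is invertible, or ker(I - K) ≠ {0} and then range(I - K) = ker((I - K)^*)^⊥, with dim ker(I - K) = dim ker((I - K)^*). Since det(I - K) ≠ 0, 1 is not an eigenvalue of K and ker(I - K) = {0}, so we are in the first case: for every y there is a unique x = (I - K)^(-1) y. Explicitly, by the Sherman–Morrison formula, (I - u v^T)^(-1) = I + u v^T/(1 - v·u), i.e. (I - K)^(-1) = I + K/(-2).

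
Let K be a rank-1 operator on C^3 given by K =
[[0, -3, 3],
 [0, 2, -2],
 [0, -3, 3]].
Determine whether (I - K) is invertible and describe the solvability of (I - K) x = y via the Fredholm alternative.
(I - K) is invertible (det(I - K) = -4 ≠ 0), so for every y in C^3 the equation (I - K) x = y has a unique solution.

K has rank 1, so it is an outer product K = u v^T: every row of K is a multiple of one row vector. Reading off the entries, u = (3, -2, 3) and v = (0, -1, 1) (row i of K equals u_i·v^T). A rank-one matrix u v^T satisfies K u = u (v·u) and kills the (2)-dimensional subspace v^⊥, so its characteristic polynomial is lambda^2 (lambda - v·u) with v·u = tr K = 5. Hence the eigenvalues of I - K are 1 (multiplicity 2) and 1 - (5) = -4, so det(I - K) = -4. (Direct check: I - K =
[[1, 3, -3],
 [0, -1, 2],
 [0, 3, -2]]
has determinant -4.) The finite-dimensional Fredholm alternative says: either (I - K) is invertible, or ker(I - K) ≠ {0} and then range(I - K) = ker((I - K)^*)^⊥, with dim ker(I - K) = dim ker((I - K)^*). Since det(I - K) ≠ 0, 1 is not an eigenvalue of K and ker(I - K) = {0}, so we are in the first case: for every y there is a unique x = (I - K)^(-1) y. Explicitly, by the Sherman–Morrison formula, (I - u v^T)^(-1) = I + u v^T/(1 - v·u), i.e. (I - K)^(-1) = I + K/(-4).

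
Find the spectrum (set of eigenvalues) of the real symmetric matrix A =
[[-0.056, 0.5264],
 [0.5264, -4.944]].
sigma(A) ≈ {-5, 0}

A is real symmetric, so its spectrum consists of real eigenvalues. Expanding the characteristic polynomial of the displayed matrix gives
  det(λ I - A) = p(λ) = λ^2 + (5)λ + (0).
Solving p(λ) = 0 yields eigenvalues ≈ -5, 0. (A is shown rounded to 4 decimals, so these recover the underlying integer eigenvalues to within that precision.)
Verification: the trace of A = -5 equals the sum of eigenvalues -5, and det(A) ≈ -0.0002 matches the eigenvalue product 0.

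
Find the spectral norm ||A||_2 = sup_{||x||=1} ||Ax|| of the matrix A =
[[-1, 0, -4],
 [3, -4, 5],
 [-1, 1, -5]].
||A||_2 ≈ 9.2904 (= sqrt(largest eigenvalue of A^T A))

||A||_2 = sigma_max(A) = sqrt(lambda_max(A^T A)). Form the symmetric matrix M = A^T A =
[[11, -13, 24],
 [-13, 17, -25],
 [24, -25, 66]].
Its characteristic polynomial (trace, sum of principal 2x2 minors, determinant of M give the coefficients) is
  p(λ) = det(λ I - M) = λ^3 - 94λ^2 + 665λ - 121.
No integer candidate from the rational root theorem (±divisors of 121) is a root, so the roots are irrational. The cubic discriminant is Δ = 2464930417 > 0, so there are three distinct real roots. p(0) = -121 and p(1) = 451 have opposite signs, so a root lies in (0, 1); Newton's method refines it to λ ≈ 0.1869. p(7) = 271 and p(8) = -305 have opposite signs, so a root lies in (7, 8); Newton's method refines it to λ ≈ 7.5015. p(86) = -2099 and p(87) = 4751 have opposite signs, so a root lies in (86, 87); Newton's method refines it to λ ≈ 86.3116. Check (Vieta): the three roots sum to 94, matching tr M = 94.
So the eigenvalues of A^T A are ≈ 0.1869, 7.5015, 86.3116 (all ≥ 0, as they must be for A^T A). The largest is λ_max ≈ 86.3116, hence ||A||_2 = sqrt(λ_max) ≈ 9.2904.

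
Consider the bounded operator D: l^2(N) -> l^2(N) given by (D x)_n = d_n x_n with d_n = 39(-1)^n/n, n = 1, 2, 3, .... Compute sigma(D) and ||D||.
sigma(D) = {39(-1)^n/n : n ≥ 1} ∪ {0}; ||D|| = 39

A bounded diagonal operator on l^2 with diagonal entries d_n has spectrum equal to the closure of {d_n : n ≥ 1}: every d_n is an eigenvalue (with eigenvector e_n), so {d_n} ⊂ sigma(D); the spectrum is closed, so its closure is too; and for lambda not in the closure, (D - lambda I) has bounded inverse (the diagonal entries 1/(d_n - lambda) are bounded). For our sequence d_n = 39(-1)^n/n, n = 1, 2, 3, ...:
  - {d_n} = {39(-1)^n/n : n ≥ 1}; the only limit point is 0
  - closure = {39(-1)^n/n : n ≥ 1} ∪ {0}
For the norm: a diagonal operator has ||D|| = sup_n |d_n|. Here |d_n| = 39/n is decreasing, so sup_n |d_n| = |d_1| = 39. So ||D|| = 39.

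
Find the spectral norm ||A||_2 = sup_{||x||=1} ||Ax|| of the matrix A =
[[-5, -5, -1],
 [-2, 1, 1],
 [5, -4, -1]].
||A||_2 ≈ 7.3967 (= sqrt(largest eigenvalue of A^T A))

||A||_2 = sigma_max(A) = sqrt(lambda_max(A^T A)). Form the symmetric matrix M = A^T A =
[[54, 3, -2],
 [3, 42, 10],
 [-2, 10, 3]].
Its characteristic polynomial (trace, sum of principal 2x2 minors, determinant of M give the coefficients) is
  p(λ) = det(λ I - M) = λ^3 - 99λ^2 + 2443λ - 1089.
No integer candidate from the rational root theorem (±divisors of 1089) is a root, so the roots are irrational. The cubic discriminant is Δ = 655317824 > 0, so there are three distinct real roots. p(0) = -1089 and p(1) = 1256 have opposite signs, so a root lies in (0, 1); Newton's method refines it to λ ≈ 0.4541. p(43) = 416 and p(44) = -77 have opposite signs, so a root lies in (43, 44); Newton's method refines it to λ ≈ 43.8349. p(54) = -387 and p(55) = 176 have opposite signs, so a root lies in (54, 55); Newton's method refines it to λ ≈ 54.711. Check (Vieta): the three roots sum to 99, matching tr M = 99.
So the eigenvalues of A^T A are ≈ 0.4541, 43.8349, 54.711 (all ≥ 0, as they must be for A^T A). The largest is λ_max ≈ 54.711, hence ||A||_2 = sqrt(λ_max) ≈ 7.3967.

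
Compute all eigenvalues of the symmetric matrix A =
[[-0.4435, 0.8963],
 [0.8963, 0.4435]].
sigma(A) ≈ {-1, 1}

A is real symmetric, so its spectrum consists of real eigenvalues. Expanding the characteristic polynomial of the displayed matrix gives
  det(λ I - A) = p(λ) = λ^2 + (0)λ + (-1).
Solving p(λ) = 0 yields eigenvalues ≈ -1, 1. (A is shown rounded to 4 decimals, so these recover the underlying integer eigenvalues to within that precision.)
Verification: the trace of A = 0 equals the sum of eigenvalues 0, and det(A) ≈ -1.0000 matches the eigenvalue product -1.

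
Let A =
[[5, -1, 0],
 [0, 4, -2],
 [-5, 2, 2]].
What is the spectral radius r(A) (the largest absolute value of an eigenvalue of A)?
r(A) ≈ 4.7416

The eigenvalues of A are the roots of its characteristic polynomial. With M = A (coefficients from the trace, the sum of principal 2x2 minors, and det A):
  p(λ) = det(λ I - M) = λ^3 - 11λ^2 + 42λ - 50.
No integer candidate from the rational root theorem (±divisors of 50) is a root, so the roots are irrational. The cubic discriminant is Δ = -808 < 0, so there is one real root and a complex-conjugate pair. p(2) = -2 and p(3) = 4 have opposite signs, so a root lies in (2, 3); Newton's method refines it to λ ≈ 2.224. Dividing out (λ - (2.224)) leaves approximately λ^2 - 8.776λ + 22.4825. For λ^2 - 8.776λ + 22.4825 the discriminant is -12.9109. It is negative, so the remaining roots are the complex-conjugate pair λ ≈ 4.388 ± 1.7966i. Their product equals the constant term, so |λ|^2 ≈ 22.4825 and |λ| ≈ 4.7416.
Thus the eigenvalues (to 4 decimals) are 2.224 (modulus 2.224); 4.388 ± 1.7966i (modulus 4.7416). The spectral radius is the largest modulus: r(A) ≈ 4.7416. (Cross-check: r(A) ≤ ||A||_2 ≈ 7.5878; equality holds whenever A is normal, though it can also hold for some non-normal A.)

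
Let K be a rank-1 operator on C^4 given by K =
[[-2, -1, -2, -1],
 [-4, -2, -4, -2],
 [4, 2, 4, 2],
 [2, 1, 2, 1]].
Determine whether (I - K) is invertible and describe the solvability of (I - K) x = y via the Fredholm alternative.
(I - K) is singular (det(I - K) = 0, i.e. 1 ∈ sigma(K)). (I - K) x = y is solvable iff y ⊥ ker((I - K)^*) = span{(-2, -1, -2, -1)}, i.e. iff -2y_1 - y_2 - 2y_3 - y_4 = 0. When solvable, the solutions are x = y + c·(1, 2, -2, -1), c arbitrary (ker(I - K) = span{(1, 2, -2, -1)}, dimension 1).

K has rank 1, so it is an outer product K = u v^T: every row of K is a multiple of one row vector. Reading off the entries, u = (1, 2, -2, -1) and v = (-2, -1, -2, -1) (row i of K equals u_i·v^T). A rank-one matrix u v^T satisfies K u = u (v·u) and kills the (3)-dimensional subspace v^⊥, so its characteristic polynomial is lambda^3 (lambda - v·u) with v·u = tr K = 1. Hence the eigenvalues of I - K are 1 (multiplicity 3) and 1 - (1) = 0, so det(I - K) = 0. (Direct check: I - K =
[[3, 1, 2, 1],
 [4, 3, 4, 2],
 [-4, -2, -3, -2],
 [-2, -1, -2, 0]]
has determinant 0.) So 1 is an eigenvalue of K and (I - K) is not invertible. The finite-dimensional Fredholm alternative says: either (I - K) is invertible, or ker(I - K) ≠ {0} and then range(I - K) = ker((I - K)^*)^⊥, with dim ker(I - K) = dim ker((I - K)^*). We are in the second case, so we need both kernels. Kernel of I - K: (I - K) u = u - u (v·u) = u - u = 0, so ker(I - K) = span{u} = span{(1, 2, -2, -1)} (it is exactly 1-dimensional because rank(I - K) = 3). Kernel of the adjoint: K is real, so (I - K)^* = I - K^T = I - v u^T, and (I - v u^T) v = v - v (u·v) = 0; hence ker((I - K)^*) = span{v} = span{(-2, -1, -2, -1)}. Therefore (I - K) x = y is solvable iff <y, v> = 0, i.e. iff -2y_1 - y_2 - 2y_3 - y_4 = 0. When this holds, K y = u (v·y) = 0, so (I - K) y = y and x = y is a particular solution; the full solution set is the line x = y + c·u = y + c·(1, 2, -2, -1), c ∈ C.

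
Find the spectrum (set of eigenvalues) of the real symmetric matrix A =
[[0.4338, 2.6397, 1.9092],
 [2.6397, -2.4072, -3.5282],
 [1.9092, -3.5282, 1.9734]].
sigma(A) ≈ {-6, 2, 4}

A is real symmetric, so its spectrum consists of real eigenvalues. Expanding the characteristic polynomial of the displayed matrix gives
  det(λ I - A) = p(λ) = λ^3 + (0)λ^2 + (-28)λ + (48).
Solving p(λ) = 0 yields eigenvalues ≈ -6, 2, 4. (A is shown rounded to 4 decimals, so these recover the underlying integer eigenvalues to within that precision.)
Verification: the trace of A = 0 equals the sum of eigenvalues 0, and det(A) ≈ -47.9993 matches the eigenvalue product -48.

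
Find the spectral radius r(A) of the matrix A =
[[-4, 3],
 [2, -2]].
r(A) = (6 + sqrt(28))/2 ≈ 5.6458

The eigenvalues of A are the roots of its characteristic polynomial. With M = A (coefficients from the trace and determinant):
  p(λ) = det(λ I - M) = λ^2 + 6λ + 2.
For λ^2 + 6λ + 2 the discriminant is 28. It is nonnegative but not a perfect square, so the roots are real and irrational: λ = (-6 ± sqrt(28))/2 ≈ -0.3542, -5.6458.
Thus the eigenvalues (to 4 decimals) are -0.3542 (modulus 0.3542); -5.6458 (modulus 5.6458). The spectral radius is the largest modulus: r(A) = (6 + sqrt(28))/2 ≈ 5.6458. (Cross-check: r(A) ≤ ||A||_2 ≈ 5.734; equality holds whenever A is normal, though it can also hold for some non-normal A.)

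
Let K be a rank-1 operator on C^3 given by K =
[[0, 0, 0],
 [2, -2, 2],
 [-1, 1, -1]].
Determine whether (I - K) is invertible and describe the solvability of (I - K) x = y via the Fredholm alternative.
(I - K) is invertible (det(I - K) = 4 ≠ 0), so for every y in C^3 the equation (I - K) x = y has a unique solution.

K has rank 1, so it is an outer product K = u v^T: every row of K is a multiple of one row vector. Reading off the entries, u = (0, 2, -1) and v = (1, -1, 1) (row i of K equals u_i·v^T). A rank-one matrix u v^T satisfies K u = u (v·u) and kills the (2)-dimensional subspace v^⊥, so its characteristic polynomial is lambda^2 (lambda - v·u) with v·u = tr K = -3. Hence the eigenvalues of I - K are 1 (multiplicity 2) and 1 - (-3) = 4, so det(I - K) = 4. (Direct check: I - K =
[[1, 0, 0],
 [-2, 3, -2],
 [1, -1, 2]]
has determinant 4.) The finite-dimensional Fredholm alternative says: either (I - K) is invertible, or ker(I - K) ≠ {0} and then range(I - K) = ker((I - K)^*)^⊥, with dim ker(I - K) = dim ker((I - K)^*). Since det(I - K) ≠ 0, 1 is not an eigenvalue of K and ker(I - K) = {0}, so we are in the first case: for every y there is a unique x = (I - K)^(-1) y. Explicitly, by the Sherman–Morrison formula, (I - u v^T)^(-1) = I + u v^T/(1 - v·u), i.e. (I - K)^(-1) = I + K/(4).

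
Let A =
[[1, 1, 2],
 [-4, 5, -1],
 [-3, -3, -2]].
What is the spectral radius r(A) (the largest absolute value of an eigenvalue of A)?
r(A) ≈ 5.2876

The eigenvalues of A are the roots of its characteristic polynomial. With M = A (coefficients from the trace, the sum of principal 2x2 minors, and det A):
  p(λ) = det(λ I - M) = λ^3 - 4λ^2 - 36.
No integer candidate from the rational root theorem (±divisors of 36) is a root, so the roots are irrational. The cubic discriminant is Δ = -44208 < 0, so there is one real root and a complex-conjugate pair. p(5) = -11 and p(6) = 36 have opposite signs, so a root lies in (5, 6); Newton's method refines it to λ ≈ 5.2876. Dividing out (λ - (5.2876)) leaves approximately λ^2 + 1.2876λ + 6.8084. For λ^2 + 1.2876λ + 6.8084 the discriminant is -25.5755. It is negative, so the remaining roots are the complex-conjugate pair λ ≈ -0.6438 ± 2.5286i. Their product equals the constant term, so |λ|^2 ≈ 6.8084 and |λ| ≈ 2.6093.
Thus the eigenvalues (to 4 decimals) are 5.2876 (modulus 5.2876); -0.6438 ± 2.5286i (modulus 2.6093). The spectral radius is the largest modulus: r(A) ≈ 5.2876. (Cross-check: r(A) ≤ ||A||_2 ≈ 6.4852; equality holds whenever A is normal, though it can also hold for some non-normal A.)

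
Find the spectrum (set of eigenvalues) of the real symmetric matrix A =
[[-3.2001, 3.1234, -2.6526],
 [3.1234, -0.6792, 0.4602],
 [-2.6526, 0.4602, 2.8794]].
sigma(A) ≈ {-6, 1, 4}

A is real symmetric, so its spectrum consists of real eigenvalues. Expanding the characteristic polynomial of the displayed matrix gives
  det(λ I - A) = p(λ) = λ^3 + (1)λ^2 + (-26)λ + (24).
Solving p(λ) = 0 yields eigenvalues ≈ -6, 1, 4. (A is shown rounded to 4 decimals, so these recover the underlying integer eigenvalues to within that precision.)
Verification: the trace of A = -1 equals the sum of eigenvalues -1, and det(A) ≈ -24.0008 matches the eigenvalue product -24.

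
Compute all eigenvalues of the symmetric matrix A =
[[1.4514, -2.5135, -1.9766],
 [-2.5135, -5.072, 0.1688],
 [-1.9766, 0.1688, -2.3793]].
sigma(A) ≈ {-6, -3, 3}

A is real symmetric, so its spectrum consists of real eigenvalues. Expanding the characteristic polynomial of the displayed matrix gives
  det(λ I - A) = p(λ) = λ^3 + (6)λ^2 + (-9)λ + (-53.9988).
Solving p(λ) = 0 yields eigenvalues ≈ -6, -3, 3. (A is shown rounded to 4 decimals, so these recover the underlying integer eigenvalues to within that precision.)
Verification: the trace of A = -6 equals the sum of eigenvalues -6, and det(A) ≈ 53.9988 matches the eigenvalue product 54.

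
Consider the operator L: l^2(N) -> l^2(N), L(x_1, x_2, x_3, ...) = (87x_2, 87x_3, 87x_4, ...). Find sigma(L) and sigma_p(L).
sigma(L) = closed disk {z in C : |z| ≤ 87}; sigma_p(L) = open disk {z in C : |z| < 87}

Note L = 87·V where V is the unit left shift (V x)_k = x_{k+1}; so sigma(L) = 87·sigma(V) and ||L|| = 87||V||. ||L x||^2 = 7569sum_{k≥2} |x_k|^2 ≤ 7569||x||^2, with equality on {x : x_1 = 0}, so ||L|| = 87. For any lambda with |lambda| < 87, set r = lambda/87 (|r| < 1); the vector x = (1, r, r^2, ...) is in l^2 and satisfies L x = 87(r, r^2, ...) = lambda x, so lambda is an eigenvalue. On the boundary |lambda| = 87 the geometric series diverges, so no l^2 eigenvector exists, but these lambda lie in the approximate point spectrum. Hence sigma(L) is the closed disk of radius 87 and sigma_p(L) is the open disk.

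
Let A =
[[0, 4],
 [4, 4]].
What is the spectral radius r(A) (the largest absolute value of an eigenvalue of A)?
r(A) = (4 + sqrt(80))/2 ≈ 6.4721

The eigenvalues of A are the roots of its characteristic polynomial. With M = A (coefficients from the trace and determinant):
  p(λ) = det(λ I - M) = λ^2 - 4λ - 16.
For λ^2 - 4λ - 16 the discriminant is 80. It is nonnegative but not a perfect square, so the roots are real and irrational: λ = (4 ± sqrt(80))/2 ≈ 6.4721, -2.4721.
Thus the eigenvalues (to 4 decimals) are 6.4721 (modulus 6.4721); -2.4721 (modulus 2.4721). The spectral radius is the largest modulus: r(A) = (4 + sqrt(80))/2 ≈ 6.4721. (Cross-check: r(A) ≤ ||A||_2 ≈ 6.4721; equality holds whenever A is normal, though it can also hold for some non-normal A.)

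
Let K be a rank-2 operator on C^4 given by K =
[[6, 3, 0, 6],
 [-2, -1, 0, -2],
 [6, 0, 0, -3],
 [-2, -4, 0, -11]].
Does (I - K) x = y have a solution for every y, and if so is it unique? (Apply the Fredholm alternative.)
(I - K) is invertible (det(I - K) = -44 ≠ 0), so for every y in C^4 the equation (I - K) x = y has a unique solution.

K has rank 2 and factors as K = U V^T = u1 v1^T + u2 v2^T with u1 = (-3, 1, -3, 1), v1 = (-2, -1, 0, -2), u2 = (0, 0, 3, 3), v2 = (0, -1, 0, -3) (multiplying out reproduces the displayed K). The nonzero eigenvalues of U V^T coincide with those of the 2 x 2 matrix G = V^T U = [[v1·u1, v1·u2], [v2·u1, v2·u2]] = [[3, -6], [-4, -9]], and by the Sylvester determinant identity det(I_4 - U V^T) = det(I_2 - V^T U) = det([[-2, 6], [4, 10]]) = (-2)(10) - (6)(4) = -44. (Direct check: I - K =
[[-5, -3, 0, -6],
 [2, 2, 0, 2],
 [-6, 0, 1, 3],
 [2, 4, 0, 12]]
has determinant -44.) The finite-dimensional Fredholm alternative says: either (I - K) is invertible, or ker(I - K) ≠ {0} and then range(I - K) = ker((I - K)^*)^⊥, with dim ker(I - K) = dim ker((I - K)^*). Since det(I - K) ≠ 0, 1 is not an eigenvalue of K and ker(I - K) = {0}, so we are in the first case: for every y there is a unique x = (I - K)^(-1) y. (Explicitly, by the Woodbury identity, (I - U V^T)^(-1) = I + U (I_2 - G)^(-1) V^T.)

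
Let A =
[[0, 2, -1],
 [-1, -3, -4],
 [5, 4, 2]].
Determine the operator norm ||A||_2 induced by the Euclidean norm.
||A||_2 ≈ 7.9298 (= sqrt(largest eigenvalue of A^T A))

||A||_2 = sigma_max(A) = sqrt(lambda_max(A^T A)). Form the symmetric matrix M = A^T A =
[[26, 23, 14],
 [23, 29, 18],
 [14, 18, 21]].
Its characteristic polynomial (trace, sum of principal 2x2 minors, determinant of M give the coefficients) is
  p(λ) = det(λ I - M) = λ^3 - 76λ^2 + 860λ - 2209.
No integer candidate from the rational root theorem (±divisors of 2209) is a root, so the roots are irrational. The cubic discriminant is Δ = 316006597 > 0, so there are three distinct real roots. p(3) = -286 and p(4) = 79 have opposite signs, so a root lies in (3, 4); Newton's method refines it to λ ≈ 3.75. p(9) = 104 and p(10) = -209 have opposite signs, so a root lies in (9, 10); Newton's method refines it to λ ≈ 9.3676. p(62) = -2705 and p(63) = 374 have opposite signs, so a root lies in (62, 63); Newton's method refines it to λ ≈ 62.8823. Check (Vieta): the three roots sum to 76, matching tr M = 76.
So the eigenvalues of A^T A are ≈ 3.75, 9.3676, 62.8823 (all ≥ 0, as they must be for A^T A). The largest is λ_max ≈ 62.8823, hence ||A||_2 = sqrt(λ_max) ≈ 7.9298.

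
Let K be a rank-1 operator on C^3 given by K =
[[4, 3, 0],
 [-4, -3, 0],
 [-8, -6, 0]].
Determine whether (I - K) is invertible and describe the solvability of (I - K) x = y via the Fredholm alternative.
(I - K) is singular (det(I - K) = 0, i.e. 1 ∈ sigma(K)). (I - K) x = y is solvable iff y ⊥ ker((I - K)^*) = span{(4, 3, 0)}, i.e. iff 4y_1 + 3y_2 = 0. When solvable, the solutions are x = y + c·(1, -1, -2), c arbitrary (ker(I - K) = span{(1, -1, -2)}, dimension 1).

K has rank 1, so it is an outer product K = u v^T: every row of K is a multiple of one row vector. Reading off the entries, u = (1, -1, -2) and v = (4, 3, 0) (row i of K equals u_i·v^T). A rank-one matrix u v^T satisfies K u = u (v·u) and kills the (2)-dimensional subspace v^⊥, so its characteristic polynomial is lambda^2 (lambda - v·u) with v·u = tr K = 1. Hence the eigenvalues of I - K are 1 (multiplicity 2) and 1 - (1) = 0, so det(I - K) = 0. (Direct check: I - K =
[[-3, -3, 0],
 [4, 4, 0],
 [8, 6, 1]]
has determinant 0.) So 1 is an eigenvalue of K and (I - K) is not invertible. The finite-dimensional Fredholm alternative says: either (I - K) is invertible, or ker(I - K) ≠ {0} and then range(I - K) = ker((I - K)^*)^⊥, with dim ker(I - K) = dim ker((I - K)^*). We are in the second case, so we need both kernels. Kernel of I - K: (I - K) u = u - u (v·u) = u - u = 0, so ker(I - K) = span{u} = span{(1, -1, -2)} (it is exactly 1-dimensional because rank(I - K) = 2). Kernel of the adjoint: K is real, so (I - K)^* = I - K^T = I - v u^T, and (I - v u^T) v = v - v (u·v) = 0; hence ker((I - K)^*) = span{v} = span{(4, 3, 0)}. Therefore (I - K) x = y is solvable iff <y, v> = 0, i.e. iff 4y_1 + 3y_2 = 0. When this holds, K y = u (v·y) = 0, so (I - K) y = y and x = y is a particular solution; the full solution set is the line x = y + c·u = y + c·(1, -1, -2), c ∈ C.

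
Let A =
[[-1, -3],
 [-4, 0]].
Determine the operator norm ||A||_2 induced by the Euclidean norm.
||A||_2 = sqrt(18) ≈ 4.2426 (= sqrt(largest eigenvalue of A^T A))

||A||_2 = sigma_max(A) = sqrt(lambda_max(A^T A)). Form the symmetric matrix M = A^T A =
[[17, 3],
 [3, 9]].
Its characteristic polynomial (trace, determinant of M give the coefficients) is
  p(λ) = det(λ I - M) = λ^2 - 26λ + 144.
For λ^2 - 26λ + 144 the discriminant is 100. It is a perfect square (10^2), so the roots are rational: λ = (26 ± 10)/2 = 18, 8.
So the eigenvalues of A^T A are ≈ 8, 18 (all ≥ 0, as they must be for A^T A). The largest is λ_max = 18, hence ||A||_2 = sqrt(λ_max) = sqrt(18) ≈ 4.2426.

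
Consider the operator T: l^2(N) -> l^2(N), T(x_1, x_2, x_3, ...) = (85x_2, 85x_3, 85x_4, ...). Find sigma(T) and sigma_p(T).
sigma(T) = closed disk {z in C : |z| ≤ 85}; sigma_p(T) = open disk {z in C : |z| < 85}

Note T = 85·V where V is the unit left shift (V x)_k = x_{k+1}; so sigma(T) = 85·sigma(V) and ||T|| = 85||V||. ||T x||^2 = 7225sum_{k≥2} |x_k|^2 ≤ 7225||x||^2, with equality on {x : x_1 = 0}, so ||T|| = 85. For any lambda with |lambda| < 85, set r = lambda/85 (|r| < 1); the vector x = (1, r, r^2, ...) is in l^2 and satisfies T x = 85(r, r^2, ...) = lambda x, so lambda is an eigenvalue. On the boundary |lambda| = 85 the geometric series diverges, so no l^2 eigenvector exists, but these lambda lie in the approximate point spectrum. Hence sigma(T) is the closed disk of radius 85 and sigma_p(T) is the open disk.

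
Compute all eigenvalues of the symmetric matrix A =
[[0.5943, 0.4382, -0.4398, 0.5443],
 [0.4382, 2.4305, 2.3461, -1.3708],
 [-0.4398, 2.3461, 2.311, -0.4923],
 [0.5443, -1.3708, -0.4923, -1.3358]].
sigma(A) ≈ {-2, 0, 1, 5}

A is real symmetric, so its spectrum consists of real eigenvalues. Expanding the characteristic polynomial of the displayed matrix gives
  det(λ I - A) = p(λ) = λ^4 + (-4)λ^3 + (-7)λ^2 + (10)λ + (0).
Solving p(λ) = 0 yields eigenvalues ≈ -2, 0, 1, 5. (A is shown rounded to 4 decimals, so these recover the underlying integer eigenvalues to within that precision.)
Verification: the trace of A = 4 equals the sum of eigenvalues 4, and det(A) ≈ -0.0002 matches the eigenvalue product 0.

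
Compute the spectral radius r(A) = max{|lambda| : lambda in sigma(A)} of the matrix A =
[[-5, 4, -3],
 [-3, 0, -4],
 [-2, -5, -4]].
r(A) ≈ 7.5094

The eigenvalues of A are the roots of its characteristic polynomial. With M = A (coefficients from the trace, the sum of principal 2x2 minors, and det A):
  p(λ) = det(λ I - M) = λ^3 + 9λ^2 + 6λ - 39.
No integer candidate from the rational root theorem (±divisors of 39) is a root, so the roots are irrational. The cubic discriminant is Δ = 36801 > 0, so there are three distinct real roots. p(-8) = -23 and p(-7) = 17 have opposite signs, so a root lies in (-8, -7); Newton's method refines it to λ ≈ -7.5094. p(-4) = 17 and p(-3) = -3 have opposite signs, so a root lies in (-4, -3); Newton's method refines it to λ ≈ -3.143. p(1) = -23 and p(2) = 17 have opposite signs, so a root lies in (1, 2); Newton's method refines it to λ ≈ 1.6524. Check (Vieta): the three roots sum to -9, matching tr M = -9.
Thus the eigenvalues (to 4 decimals) are -7.5094 (modulus 7.5094); -3.143 (modulus 3.143); 1.6524 (modulus 1.6524). The spectral radius is the largest modulus: r(A) ≈ 7.5094. (Cross-check: r(A) ≤ ||A||_2 ≈ 8.6356; equality holds whenever A is normal, though it can also hold for some non-normal A.)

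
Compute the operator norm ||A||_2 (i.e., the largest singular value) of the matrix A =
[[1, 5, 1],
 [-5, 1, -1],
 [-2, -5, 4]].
||A||_2 ≈ 7.7946 (= sqrt(largest eigenvalue of A^T A))

||A||_2 = sigma_max(A) = sqrt(lambda_max(A^T A)). Form the symmetric matrix M = A^T A =
[[30, 10, -2],
 [10, 51, -16],
 [-2, -16, 18]].
Its characteristic polynomial (trace, sum of principal 2x2 minors, determinant of M give the coefficients) is
  p(λ) = det(λ I - M) = λ^3 - 99λ^2 + 2628λ - 18496.
No integer candidate from the rational root theorem (±divisors of 18496) is a root, so the roots are irrational. The cubic discriminant is Δ = 684748944 > 0, so there are three distinct real roots. p(11) = -236 and p(12) = 512 have opposite signs, so a root lies in (11, 12); Newton's method refines it to λ ≈ 11.2974. p(26) = 484 and p(27) = -28 have opposite signs, so a root lies in (26, 27); Newton's method refines it to λ ≈ 26.9472. p(60) = -1216 and p(61) = 414 have opposite signs, so a root lies in (60, 61); Newton's method refines it to λ ≈ 60.7554. Check (Vieta): the three roots sum to 99, matching tr M = 99.
So the eigenvalues of A^T A are ≈ 11.2974, 26.9472, 60.7554 (all ≥ 0, as they must be for A^T A). The largest is λ_max ≈ 60.7554, hence ||A||_2 = sqrt(λ_max) ≈ 7.7946.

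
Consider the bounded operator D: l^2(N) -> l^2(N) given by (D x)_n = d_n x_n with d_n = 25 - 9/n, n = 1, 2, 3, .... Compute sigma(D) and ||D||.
sigma(D) = {25 - 9/n : n ≥ 1} ∪ {25}; ||D|| = 25

A bounded diagonal operator on l^2 with diagonal entries d_n has spectrum equal to the closure of {d_n : n ≥ 1}: every d_n is an eigenvalue (with eigenvector e_n), so {d_n} ⊂ sigma(D); the spectrum is closed, so its closure is too; and for lambda not in the closure, (D - lambda I) has bounded inverse (the diagonal entries 1/(d_n - lambda) are bounded). For our sequence d_n = 25 - 9/n, n = 1, 2, 3, ...:
  - {d_n} = {25 - 9/n : n ≥ 1}; the only limit point is 25
  - closure = {25 - 9/n : n ≥ 1} ∪ {25}
For the norm: a diagonal operator has ||D|| = sup_n |d_n|. Here d_n = 25 - 9/n increases monotonically from d_1 = 16 toward 25, with all terms in [16, 25); so sup_n |d_n| = 25 (the supremum is the limit, not attained). So ||D|| = 25.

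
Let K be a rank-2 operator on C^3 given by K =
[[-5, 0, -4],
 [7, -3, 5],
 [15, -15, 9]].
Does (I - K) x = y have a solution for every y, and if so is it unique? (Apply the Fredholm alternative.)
(I - K) is invertible (det(I - K) = 78 ≠ 0), so for every y in C^3 the equation (I - K) x = y has a unique solution.

K has rank 2 and factors as K = U V^T = u1 v1^T + u2 v2^T with u1 = (-2, 1, -3), v1 = (-2, 3, -1), u2 = (-3, 3, 3), v2 = (3, -2, 2) (multiplying out reproduces the displayed K). The nonzero eigenvalues of U V^T coincide with those of the 2 x 2 matrix G = V^T U = [[v1·u1, v1·u2], [v2·u1, v2·u2]] = [[10, 12], [-14, -9]], and by the Sylvester determinant identity det(I_3 - U V^T) = det(I_2 - V^T U) = det([[-9, -12], [14, 10]]) = (-9)(10) - (-12)(14) = 78. (Direct check: I - K =
[[6, 0, 4],
 [-7, 4, -5],
 [-15, 15, -8]]
has determinant 78.) The finite-dimensional Fredholm alternative says: either (I - K) is invertible, or ker(I - K) ≠ {0} and then range(I - K) = ker((I - K)^*)^⊥, with dim ker(I - K) = dim ker((I - K)^*). Since det(I - K) ≠ 0, 1 is not an eigenvalue of K and ker(I - K) = {0}, so we are in the first case: for every y there is a unique x = (I - K)^(-1) y. (Explicitly, by the Woodbury identity, (I - U V^T)^(-1) = I + U (I_2 - G)^(-1) V^T.)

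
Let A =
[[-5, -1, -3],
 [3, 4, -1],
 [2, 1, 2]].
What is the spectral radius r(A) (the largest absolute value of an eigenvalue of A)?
r(A) ≈ 3.7554

The eigenvalues of A are the roots of its characteristic polynomial. With M = A (coefficients from the trace, the sum of principal 2x2 minors, and det A):
  p(λ) = det(λ I - M) = λ^3 - λ^2 - 12λ + 22.
No integer candidate from the rational root theorem (±divisors of 22) is a root, so the roots are irrational. The cubic discriminant is Δ = -1172 < 0, so there is one real root and a complex-conjugate pair. p(-4) = -10 and p(-3) = 22 have opposite signs, so a root lies in (-4, -3); Newton's method refines it to λ ≈ -3.7554. Dividing out (λ - (-3.7554)) leaves approximately λ^2 - 4.7554λ + 5.8583. For λ^2 - 4.7554λ + 5.8583 the discriminant is -0.8194. It is negative, so the remaining roots are the complex-conjugate pair λ ≈ 2.3777 ± 0.4526i. Their product equals the constant term, so |λ|^2 ≈ 5.8583 and |λ| ≈ 2.4204.
Thus the eigenvalues (to 4 decimals) are -3.7554 (modulus 3.7554); 2.3777 ± 0.4526i (modulus 2.4204). The spectral radius is the largest modulus: r(A) ≈ 3.7554. (Cross-check: r(A) ≤ ||A||_2 ≈ 7.3887; equality holds whenever A is normal, though it can also hold for some non-normal A.)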